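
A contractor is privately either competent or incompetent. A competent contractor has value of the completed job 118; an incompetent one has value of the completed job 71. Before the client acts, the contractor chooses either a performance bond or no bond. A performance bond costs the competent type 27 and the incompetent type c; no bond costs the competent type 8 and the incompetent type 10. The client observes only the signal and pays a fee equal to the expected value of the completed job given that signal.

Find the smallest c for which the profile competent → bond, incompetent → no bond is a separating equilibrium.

Under separation: bond → competent (pays 118); no bond → incompetent (pays 71).
Competent: 118 − 27 = 91 ≥ 71 − 8 = 63. Holds regardless of c. ✓
Incompetent: 71 − 10 ≥ 118 − c, so c ≥ 118 − 61 = 57.

57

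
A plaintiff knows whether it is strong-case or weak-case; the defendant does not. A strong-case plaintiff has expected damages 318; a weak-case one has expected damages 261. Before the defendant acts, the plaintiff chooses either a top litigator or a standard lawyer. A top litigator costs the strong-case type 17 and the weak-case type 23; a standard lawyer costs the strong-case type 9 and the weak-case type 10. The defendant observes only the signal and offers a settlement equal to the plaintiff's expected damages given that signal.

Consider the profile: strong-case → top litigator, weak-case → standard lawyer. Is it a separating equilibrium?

No

Under separation the defendant infers type exactly: top litigator → strong-case (pays 318), standard lawyer → weak-case (pays 261).
Strong-case: top litigator gives 318 − 17 = 301; standard lawyer gives 261 − 9 = 252. No deviation. ✓
Weak-case: standard lawyer gives 261 − 10 = 251; top litigator gives 318 − 23 = 295. Would deviate. ✗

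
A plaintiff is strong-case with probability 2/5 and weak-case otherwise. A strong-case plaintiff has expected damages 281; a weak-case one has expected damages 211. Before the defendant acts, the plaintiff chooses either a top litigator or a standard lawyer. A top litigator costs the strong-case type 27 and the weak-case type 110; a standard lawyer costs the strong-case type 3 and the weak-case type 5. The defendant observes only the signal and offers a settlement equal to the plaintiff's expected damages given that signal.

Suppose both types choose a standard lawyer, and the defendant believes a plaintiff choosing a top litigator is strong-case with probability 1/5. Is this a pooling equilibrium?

On the equilibrium path (standard lawyer) the defendant holds the prior 2/5 and pays 2/5·281 + 3/5·211 = 239. Off-path (top litigator) belief 1/5 gives 1/5·281 + 4/5·211 = 225.
Strong-case: standard lawyer gives 239 − 3 = 236; top litigator gives 225 − 27 = 198. Stays. ✓
Weak-case: standard lawyer gives 239 − 5 = 234; top litigator gives 225 − 110 = 115. Stays. ✓
Beliefs are Bayes-consistent on-path and both types best-respond.

Yes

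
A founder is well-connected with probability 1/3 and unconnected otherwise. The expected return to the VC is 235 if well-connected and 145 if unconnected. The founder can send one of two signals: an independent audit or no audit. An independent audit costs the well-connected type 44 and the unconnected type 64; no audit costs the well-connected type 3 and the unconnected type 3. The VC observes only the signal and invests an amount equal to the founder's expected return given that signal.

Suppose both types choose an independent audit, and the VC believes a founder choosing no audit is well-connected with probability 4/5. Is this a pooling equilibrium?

On the equilibrium path (audit) the VC holds the prior 1/3 and pays 1/3·235 + 2/3·145 = 175. Off-path (no audit) belief 4/5 gives 4/5·235 + 1/5·145 = 217.
Well-connected: audit gives 175 − 44 = 131; no audit gives 217 − 3 = 214. Deviates. ✗
Unconnected: audit gives 175 − 64 = 111; no audit gives 217 − 3 = 214. Deviates. ✗

No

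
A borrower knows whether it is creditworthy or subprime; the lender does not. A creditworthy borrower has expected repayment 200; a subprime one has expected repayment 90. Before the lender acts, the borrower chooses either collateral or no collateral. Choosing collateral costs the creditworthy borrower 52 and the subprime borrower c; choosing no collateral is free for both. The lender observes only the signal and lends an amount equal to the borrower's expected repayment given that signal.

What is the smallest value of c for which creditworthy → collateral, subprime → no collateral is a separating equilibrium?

110

Under separation: collateral → creditworthy (pays 200); no collateral → subprime (pays 90).
Creditworthy: 200 − 52 = 148 ≥ 90 − 0 = 90. Holds regardless of c. ✓
Subprime: 90 − 0 ≥ 200 − c, so c ≥ 200 − 90 = 110.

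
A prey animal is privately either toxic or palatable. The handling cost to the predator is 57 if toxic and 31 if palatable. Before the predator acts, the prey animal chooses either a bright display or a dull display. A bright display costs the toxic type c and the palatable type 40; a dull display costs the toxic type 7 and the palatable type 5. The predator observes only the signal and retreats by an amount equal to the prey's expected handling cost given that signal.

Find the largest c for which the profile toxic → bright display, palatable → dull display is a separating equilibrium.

33

Under separation: bright display → toxic (pays 57); dull display → palatable (pays 31).
Palatable: 31 − 5 = 26 ≥ 57 − 40 = 17. Holds regardless of c. ✓
Toxic: 57 − c ≥ 31 − 7, so c ≤ 57 − 24 = 33.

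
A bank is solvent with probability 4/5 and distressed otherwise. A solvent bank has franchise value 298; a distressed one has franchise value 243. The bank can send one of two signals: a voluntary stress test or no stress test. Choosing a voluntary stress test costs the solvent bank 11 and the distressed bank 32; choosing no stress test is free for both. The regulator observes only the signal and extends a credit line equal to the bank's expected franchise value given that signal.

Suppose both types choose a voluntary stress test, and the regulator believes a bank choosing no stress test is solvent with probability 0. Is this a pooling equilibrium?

Yes

At the pooled signal (stress test) the regulator holds the prior 4/5 and pays 4/5·298 + 1/5·243 = 287. Off-path (no stress test) belief 0 gives 0·298 + 1·243 = 243.
Solvent: stress test gives 287 − 11 = 276; no stress test gives 243 − 0 = 243. Stays. ✓
Distressed: stress test gives 287 − 32 = 255; no stress test gives 243 − 0 = 243. Stays. ✓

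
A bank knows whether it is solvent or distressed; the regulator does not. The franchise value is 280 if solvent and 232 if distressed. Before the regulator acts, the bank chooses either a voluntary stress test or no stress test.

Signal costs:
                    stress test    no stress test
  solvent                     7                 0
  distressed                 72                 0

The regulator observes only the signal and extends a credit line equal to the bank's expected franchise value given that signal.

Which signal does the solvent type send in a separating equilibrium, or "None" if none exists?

Try solvent → stress test, distressed → no stress test:
  Under separation the regulator infers type exactly: stress test → solvent (pays 280), no stress test → distressed (pays 232).
  Solvent: stress test gives 280 − 7 = 273; no stress test gives 232 − 0 = 232. No deviation. ✓
  Distressed: no stress test gives 232 − 0 = 232; stress test gives 280 − 72 = 208. No deviation. ✓
Both hold — the solvent type sends stress test.

stress test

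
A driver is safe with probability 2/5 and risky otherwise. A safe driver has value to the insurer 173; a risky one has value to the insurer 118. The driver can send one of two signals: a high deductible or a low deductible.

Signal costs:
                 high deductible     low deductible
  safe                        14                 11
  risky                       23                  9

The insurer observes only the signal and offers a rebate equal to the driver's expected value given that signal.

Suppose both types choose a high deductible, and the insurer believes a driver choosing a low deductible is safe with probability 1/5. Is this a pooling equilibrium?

On the equilibrium path (high deductible) the insurer holds the prior 2/5 and pays 2/5·173 + 3/5·118 = 140. Off-path (low deductible) belief 1/5 gives 1/5·173 + 4/5·118 = 129.
Safe: high deductible gives 140 − 14 = 126; low deductible gives 129 − 11 = 118. Stays. ✓
Risky: high deductible gives 140 − 23 = 117; low deductible gives 129 − 9 = 120. Deviates. ✗

No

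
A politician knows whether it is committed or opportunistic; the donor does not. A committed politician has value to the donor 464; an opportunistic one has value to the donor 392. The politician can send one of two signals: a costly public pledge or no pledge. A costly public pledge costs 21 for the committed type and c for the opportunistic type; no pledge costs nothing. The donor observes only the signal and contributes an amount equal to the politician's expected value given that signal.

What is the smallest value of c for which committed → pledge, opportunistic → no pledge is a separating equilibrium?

72

Under separation: pledge → committed (pays 464); no pledge → opportunistic (pays 392).
Committed: 464 − 21 = 443 ≥ 392 − 0 = 392. Holds regardless of c. ✓
Opportunistic: 392 − 0 ≥ 464 − c, so c ≥ 464 − 392 = 72.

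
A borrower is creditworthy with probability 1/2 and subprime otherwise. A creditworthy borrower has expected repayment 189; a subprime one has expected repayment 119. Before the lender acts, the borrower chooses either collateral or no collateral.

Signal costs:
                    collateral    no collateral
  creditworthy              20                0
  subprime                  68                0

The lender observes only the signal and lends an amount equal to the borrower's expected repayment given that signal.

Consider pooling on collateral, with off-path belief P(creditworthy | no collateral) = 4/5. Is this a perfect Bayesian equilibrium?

On the equilibrium path (collateral) the lender holds the prior 1/2 and pays 1/2·189 + 1/2·119 = 154. Off-path (no collateral) belief 4/5 gives 4/5·189 + 1/5·119 = 175.
Creditworthy: collateral gives 154 − 20 = 134; no collateral gives 175 − 0 = 175. Deviates. ✗
Subprime: collateral gives 154 − 68 = 86; no collateral gives 175 − 0 = 175. Deviates. ✗

No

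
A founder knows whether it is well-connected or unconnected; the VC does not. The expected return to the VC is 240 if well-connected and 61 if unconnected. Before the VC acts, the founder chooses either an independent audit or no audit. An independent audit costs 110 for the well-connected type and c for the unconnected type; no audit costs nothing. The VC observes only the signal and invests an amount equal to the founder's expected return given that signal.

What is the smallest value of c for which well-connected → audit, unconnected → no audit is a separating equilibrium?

Under separation: audit → well-connected (pays 240); no audit → unconnected (pays 61).
Well-connected: 240 − 110 = 130 ≥ 61 − 0 = 61. Holds regardless of c. ✓
Unconnected: 61 − 0 ≥ 240 − c, so c ≥ 240 − 61 = 179.

179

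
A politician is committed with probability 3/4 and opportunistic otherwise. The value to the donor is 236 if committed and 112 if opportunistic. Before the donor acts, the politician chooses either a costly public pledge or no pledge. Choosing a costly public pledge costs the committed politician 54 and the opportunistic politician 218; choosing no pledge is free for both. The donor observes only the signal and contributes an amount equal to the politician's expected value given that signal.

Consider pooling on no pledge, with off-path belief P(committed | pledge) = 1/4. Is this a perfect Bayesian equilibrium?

Yes

On the equilibrium path (no pledge) the donor holds the prior 3/4 and pays 3/4·236 + 1/4·112 = 205. Off-path (pledge) belief 1/4 gives 1/4·236 + 3/4·112 = 143.
Committed: no pledge gives 205 − 0 = 205; pledge gives 143 − 54 = 89. Stays. ✓
Opportunistic: no pledge gives 205 − 0 = 205; pledge gives 143 − 218 = -75. Stays. ✓
Beliefs are Bayes-consistent on-path and both types best-respond.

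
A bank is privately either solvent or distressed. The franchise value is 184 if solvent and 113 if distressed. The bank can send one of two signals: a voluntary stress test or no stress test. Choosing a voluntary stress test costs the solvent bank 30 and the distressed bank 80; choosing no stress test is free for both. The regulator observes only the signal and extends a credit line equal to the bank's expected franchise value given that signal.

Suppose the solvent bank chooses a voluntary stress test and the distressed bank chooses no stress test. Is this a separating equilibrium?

Yes

Under separation the regulator infers type exactly: stress test → solvent (pays 184), no stress test → distressed (pays 113).
Solvent: stress test gives 184 − 30 = 154; no stress test gives 113 − 0 = 113. No deviation. ✓
Distressed: no stress test gives 113 − 0 = 113; stress test gives 184 − 80 = 104. No deviation. ✓
Both incentive constraints hold.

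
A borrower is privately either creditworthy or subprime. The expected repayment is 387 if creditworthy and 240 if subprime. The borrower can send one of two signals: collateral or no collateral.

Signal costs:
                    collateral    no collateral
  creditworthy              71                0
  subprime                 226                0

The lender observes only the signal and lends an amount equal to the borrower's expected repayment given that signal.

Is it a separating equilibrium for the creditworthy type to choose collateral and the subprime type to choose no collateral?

If types separate, collateral earns payment 387 and no collateral earns 240.
Creditworthy: collateral gives 387 − 71 = 316; no collateral gives 240 − 0 = 240. No deviation. ✓
Subprime: no collateral gives 240 − 0 = 240; collateral gives 387 − 226 = 161. No deviation. ✓
Both incentive constraints hold.

Yes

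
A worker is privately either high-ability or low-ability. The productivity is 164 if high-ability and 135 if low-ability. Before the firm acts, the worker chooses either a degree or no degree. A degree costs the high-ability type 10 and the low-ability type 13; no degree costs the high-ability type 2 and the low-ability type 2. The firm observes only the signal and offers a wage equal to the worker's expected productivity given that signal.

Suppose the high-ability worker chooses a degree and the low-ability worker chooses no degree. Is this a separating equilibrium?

No

If types separate, degree earns payment 164 and no degree earns 135.
High-ability: degree gives 164 − 10 = 154; no degree gives 135 − 2 = 133. No deviation. ✓
Low-ability: no degree gives 135 − 2 = 133; degree gives 164 − 13 = 151. Would deviate. ✗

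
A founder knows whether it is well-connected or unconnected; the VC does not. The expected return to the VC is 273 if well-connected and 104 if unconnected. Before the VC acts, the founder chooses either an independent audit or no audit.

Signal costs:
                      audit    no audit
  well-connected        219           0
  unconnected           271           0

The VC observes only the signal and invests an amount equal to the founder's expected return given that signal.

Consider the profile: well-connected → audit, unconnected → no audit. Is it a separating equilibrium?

If types separate, audit earns payment 273 and no audit earns 104.
Well-connected: audit gives 273 − 219 = 54; no audit gives 104 − 0 = 104. Would deviate. ✗
Unconnected: no audit gives 104 − 0 = 104; audit gives 273 − 271 = 2. No deviation. ✓

No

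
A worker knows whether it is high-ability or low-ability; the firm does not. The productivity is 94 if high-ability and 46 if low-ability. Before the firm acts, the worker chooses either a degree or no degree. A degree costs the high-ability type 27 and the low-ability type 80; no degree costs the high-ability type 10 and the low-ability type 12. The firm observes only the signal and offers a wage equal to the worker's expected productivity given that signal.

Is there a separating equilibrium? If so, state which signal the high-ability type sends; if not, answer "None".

Try high-ability → degree, low-ability → no degree:
  Under separation the firm infers type exactly: degree → high-ability (pays 94), no degree → low-ability (pays 46).
  High-ability: degree gives 94 − 27 = 67; no degree gives 46 − 10 = 36. No deviation. ✓
  Low-ability: no degree gives 46 − 12 = 34; degree gives 94 − 80 = 14. No deviation. ✓
Both hold — the high-ability type sends degree.

degree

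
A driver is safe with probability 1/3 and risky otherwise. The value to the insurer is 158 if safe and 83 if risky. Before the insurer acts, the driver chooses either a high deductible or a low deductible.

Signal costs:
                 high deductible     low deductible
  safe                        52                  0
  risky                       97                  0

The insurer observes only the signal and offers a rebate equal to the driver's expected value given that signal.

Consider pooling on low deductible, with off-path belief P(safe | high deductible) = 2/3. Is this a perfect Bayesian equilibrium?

At the pooled signal (low deductible) the insurer holds the prior 1/3 and pays 1/3·158 + 2/3·83 = 108. Off-path (high deductible) belief 2/3 gives 2/3·158 + 1/3·83 = 133.
Safe: low deductible gives 108 − 0 = 108; high deductible gives 133 − 52 = 81. Stays. ✓
Risky: low deductible gives 108 − 0 = 108; high deductible gives 133 − 97 = 36. Stays. ✓

Yes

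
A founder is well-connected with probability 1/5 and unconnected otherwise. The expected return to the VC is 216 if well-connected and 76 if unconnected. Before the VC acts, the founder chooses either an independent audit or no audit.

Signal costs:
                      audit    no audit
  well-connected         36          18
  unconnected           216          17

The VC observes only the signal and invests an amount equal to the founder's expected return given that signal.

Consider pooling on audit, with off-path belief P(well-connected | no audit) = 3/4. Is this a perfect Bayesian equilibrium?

On the equilibrium path (audit) the VC holds the prior 1/5 and pays 1/5·216 + 4/5·76 = 104. Off-path (no audit) belief 3/4 gives 3/4·216 + 1/4·76 = 181.
Well-connected: audit gives 104 − 36 = 68; no audit gives 181 − 18 = 163. Deviates. ✗
Unconnected: audit gives 104 − 216 = -112; no audit gives 181 − 17 = 164. Deviates. ✗

No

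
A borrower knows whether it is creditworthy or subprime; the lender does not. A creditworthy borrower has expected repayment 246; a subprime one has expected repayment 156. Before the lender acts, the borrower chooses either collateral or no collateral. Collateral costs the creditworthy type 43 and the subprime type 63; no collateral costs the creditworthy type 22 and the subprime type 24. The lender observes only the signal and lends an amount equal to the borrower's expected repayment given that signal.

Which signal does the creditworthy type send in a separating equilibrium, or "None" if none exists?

None

Try creditworthy → collateral, subprime → no collateral:
  If types separate, collateral earns payment 246 and no collateral earns 156.
  Creditworthy: collateral gives 246 − 43 = 203; no collateral gives 156 − 22 = 134. No deviation. ✓
  Subprime: no collateral gives 156 − 24 = 132; collateral gives 246 − 63 = 183. Would deviate. ✗
Try creditworthy → no collateral, subprime → collateral:
  If types separate, no collateral earns payment 246 and collateral earns 156.
  Creditworthy: no collateral gives 246 − 22 = 224; collateral gives 156 − 43 = 113. No deviation. ✓
  Subprime: collateral gives 156 − 63 = 93; no collateral gives 246 − 24 = 222. Would deviate. ✗
Neither assignment is incentive-compatible.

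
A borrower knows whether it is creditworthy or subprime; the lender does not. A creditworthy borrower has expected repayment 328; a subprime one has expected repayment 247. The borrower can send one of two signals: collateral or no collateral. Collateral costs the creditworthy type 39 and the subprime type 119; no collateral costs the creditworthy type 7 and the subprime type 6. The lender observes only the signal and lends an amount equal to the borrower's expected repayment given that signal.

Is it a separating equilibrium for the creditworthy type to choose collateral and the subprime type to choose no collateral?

Yes

Under separation the lender infers type exactly: collateral → creditworthy (pays 328), no collateral → subprime (pays 247).
Creditworthy: collateral gives 328 − 39 = 289; no collateral gives 247 − 7 = 240. No deviation. ✓
Subprime: no collateral gives 247 − 6 = 241; collateral gives 328 − 119 = 209. No deviation. ✓
Both incentive constraints hold.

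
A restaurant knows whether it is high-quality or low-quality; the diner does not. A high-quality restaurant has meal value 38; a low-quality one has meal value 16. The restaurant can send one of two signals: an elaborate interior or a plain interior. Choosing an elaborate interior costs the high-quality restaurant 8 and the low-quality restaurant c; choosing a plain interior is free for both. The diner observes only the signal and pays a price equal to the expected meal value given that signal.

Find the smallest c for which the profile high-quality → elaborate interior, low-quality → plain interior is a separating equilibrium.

22

Under separation: elaborate interior → high-quality (pays 38); plain interior → low-quality (pays 16).
High-quality: 38 − 8 = 30 ≥ 16 − 0 = 16. Holds regardless of c. ✓
Low-quality: 16 − 0 ≥ 38 − c, so c ≥ 38 − 16 = 22.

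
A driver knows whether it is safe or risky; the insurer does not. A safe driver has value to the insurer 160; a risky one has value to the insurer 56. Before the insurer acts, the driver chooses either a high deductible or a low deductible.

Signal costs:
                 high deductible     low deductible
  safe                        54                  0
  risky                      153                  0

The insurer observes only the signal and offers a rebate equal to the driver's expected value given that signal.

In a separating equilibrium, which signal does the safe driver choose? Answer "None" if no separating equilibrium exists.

Try safe → high deductible, risky → low deductible:
  If types separate, high deductible earns payment 160 and low deductible earns 56.
  Safe: high deductible gives 160 − 54 = 106; low deductible gives 56 − 0 = 56. No deviation. ✓
  Risky: low deductible gives 56 − 0 = 56; high deductible gives 160 − 153 = 7. No deviation. ✓
Both hold — the safe type sends high deductible.

high deductible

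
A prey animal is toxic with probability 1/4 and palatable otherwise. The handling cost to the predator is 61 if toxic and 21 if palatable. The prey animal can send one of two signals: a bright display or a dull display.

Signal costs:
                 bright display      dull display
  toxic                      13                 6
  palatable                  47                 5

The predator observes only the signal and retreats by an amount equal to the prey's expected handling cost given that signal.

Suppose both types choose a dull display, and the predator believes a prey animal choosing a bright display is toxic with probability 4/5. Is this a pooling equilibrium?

No

At the pooled signal (dull display) the predator holds the prior 1/4 and pays 1/4·61 + 3/4·21 = 31. Off-path (bright display) belief 4/5 gives 4/5·61 + 1/5·21 = 53.
Toxic: dull display gives 31 − 6 = 25; bright display gives 53 − 13 = 40. Deviates. ✗
Palatable: dull display gives 31 − 5 = 26; bright display gives 53 − 47 = 6. Stays. ✓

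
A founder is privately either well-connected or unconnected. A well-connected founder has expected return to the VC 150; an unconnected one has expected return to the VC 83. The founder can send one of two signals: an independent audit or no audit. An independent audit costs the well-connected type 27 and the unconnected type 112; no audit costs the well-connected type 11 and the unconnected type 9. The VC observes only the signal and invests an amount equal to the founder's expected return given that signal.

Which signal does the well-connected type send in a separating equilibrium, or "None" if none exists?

Try well-connected → audit, unconnected → no audit:
  If types separate, audit earns payment 150 and no audit earns 83.
  Well-connected: audit gives 150 − 27 = 123; no audit gives 83 − 11 = 72. No deviation. ✓
  Unconnected: no audit gives 83 − 9 = 74; audit gives 150 − 112 = 38. No deviation. ✓
Both hold — the well-connected type sends audit.

audit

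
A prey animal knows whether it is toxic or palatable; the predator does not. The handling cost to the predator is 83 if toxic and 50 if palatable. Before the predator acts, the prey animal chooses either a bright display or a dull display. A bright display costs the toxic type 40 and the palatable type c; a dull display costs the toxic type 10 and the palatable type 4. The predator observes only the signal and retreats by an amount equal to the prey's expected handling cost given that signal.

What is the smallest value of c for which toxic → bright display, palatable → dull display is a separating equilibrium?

37

Under separation: bright display → toxic (pays 83); dull display → palatable (pays 50).
Toxic: 83 − 40 = 43 ≥ 50 − 10 = 40. Holds regardless of c. ✓
Palatable: 50 − 4 ≥ 83 − c, so c ≥ 83 − 46 = 37.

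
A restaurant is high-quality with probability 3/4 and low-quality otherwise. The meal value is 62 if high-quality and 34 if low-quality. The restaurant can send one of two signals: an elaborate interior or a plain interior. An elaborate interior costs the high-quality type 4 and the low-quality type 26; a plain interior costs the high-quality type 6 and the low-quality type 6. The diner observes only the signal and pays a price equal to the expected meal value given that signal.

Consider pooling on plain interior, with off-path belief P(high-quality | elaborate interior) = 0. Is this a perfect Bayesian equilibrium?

Yes

On the equilibrium path (plain interior) the diner holds the prior 3/4 and pays 3/4·62 + 1/4·34 = 55. Off-path (elaborate interior) belief 0 gives 0·62 + 1·34 = 34.
High-quality: plain interior gives 55 − 6 = 49; elaborate interior gives 34 − 4 = 30. Stays. ✓
Low-quality: plain interior gives 55 − 6 = 49; elaborate interior gives 34 − 26 = 8. Stays. ✓
Beliefs are Bayes-consistent on-path and both types best-respond.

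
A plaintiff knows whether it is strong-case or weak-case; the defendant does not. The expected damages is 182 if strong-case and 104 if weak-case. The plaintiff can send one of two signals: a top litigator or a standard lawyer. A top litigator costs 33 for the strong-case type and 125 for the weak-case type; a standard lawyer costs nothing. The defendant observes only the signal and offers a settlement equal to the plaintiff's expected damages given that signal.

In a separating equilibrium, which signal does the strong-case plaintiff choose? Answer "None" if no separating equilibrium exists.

Try strong-case → top litigator, weak-case → standard lawyer:
  Under separation the defendant infers type exactly: top litigator → strong-case (pays 182), standard lawyer → weak-case (pays 104).
  Strong-case: top litigator gives 182 − 33 = 149; standard lawyer gives 104 − 0 = 104. No deviation. ✓
  Weak-case: standard lawyer gives 104 − 0 = 104; top litigator gives 182 − 125 = 57. No deviation. ✓
Both hold — the strong-case type sends top litigator.

top litigator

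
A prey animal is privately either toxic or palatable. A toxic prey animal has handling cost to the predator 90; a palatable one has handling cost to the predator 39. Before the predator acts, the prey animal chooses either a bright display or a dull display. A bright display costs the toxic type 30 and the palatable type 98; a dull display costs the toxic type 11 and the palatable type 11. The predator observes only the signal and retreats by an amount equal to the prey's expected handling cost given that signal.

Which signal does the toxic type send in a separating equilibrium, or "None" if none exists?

Try toxic → bright display, palatable → dull display:
  If types separate, bright display earns payment 90 and dull display earns 39.
  Toxic: bright display gives 90 − 30 = 60; dull display gives 39 − 11 = 28. No deviation. ✓
  Palatable: dull display gives 39 − 11 = 28; bright display gives 90 − 98 = -8. No deviation. ✓
Both hold — the toxic type sends bright display.

bright display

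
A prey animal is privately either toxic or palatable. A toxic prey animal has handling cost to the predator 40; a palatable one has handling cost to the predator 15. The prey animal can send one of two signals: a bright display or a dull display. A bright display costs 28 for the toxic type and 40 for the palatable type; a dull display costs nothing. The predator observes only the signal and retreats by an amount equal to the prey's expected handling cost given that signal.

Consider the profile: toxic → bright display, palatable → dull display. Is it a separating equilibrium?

No

Under separation the predator infers type exactly: bright display → toxic (pays 40), dull display → palatable (pays 15).
Toxic: bright display gives 40 − 28 = 12; dull display gives 15 − 0 = 15. Would deviate. ✗
Palatable: dull display gives 15 − 0 = 15; bright display gives 40 − 40 = 0. No deviation. ✓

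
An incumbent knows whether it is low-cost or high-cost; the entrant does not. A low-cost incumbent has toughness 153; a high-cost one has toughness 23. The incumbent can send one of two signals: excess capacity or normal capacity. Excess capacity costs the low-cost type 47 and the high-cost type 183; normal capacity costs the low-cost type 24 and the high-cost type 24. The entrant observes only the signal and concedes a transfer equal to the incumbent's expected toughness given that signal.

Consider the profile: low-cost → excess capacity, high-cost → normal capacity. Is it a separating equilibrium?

Under separation the entrant infers type exactly: excess capacity → low-cost (pays 153), normal capacity → high-cost (pays 23).
Low-cost: excess capacity gives 153 − 47 = 106; normal capacity gives 23 − 24 = -1. No deviation. ✓
High-cost: normal capacity gives 23 − 24 = -1; excess capacity gives 153 − 183 = -30. No deviation. ✓
Both incentive constraints hold.

Yes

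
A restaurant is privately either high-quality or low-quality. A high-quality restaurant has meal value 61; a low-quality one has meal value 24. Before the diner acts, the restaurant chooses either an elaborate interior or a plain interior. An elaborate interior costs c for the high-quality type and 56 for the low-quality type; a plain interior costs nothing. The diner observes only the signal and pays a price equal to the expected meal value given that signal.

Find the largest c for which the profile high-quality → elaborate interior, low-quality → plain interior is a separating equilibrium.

37

Under separation: elaborate interior → high-quality (pays 61); plain interior → low-quality (pays 24).
Low-quality: 24 − 0 = 24 ≥ 61 − 56 = 5. Holds regardless of c. ✓
High-quality: 61 − c ≥ 24 − 0, so c ≤ 61 − 24 = 37.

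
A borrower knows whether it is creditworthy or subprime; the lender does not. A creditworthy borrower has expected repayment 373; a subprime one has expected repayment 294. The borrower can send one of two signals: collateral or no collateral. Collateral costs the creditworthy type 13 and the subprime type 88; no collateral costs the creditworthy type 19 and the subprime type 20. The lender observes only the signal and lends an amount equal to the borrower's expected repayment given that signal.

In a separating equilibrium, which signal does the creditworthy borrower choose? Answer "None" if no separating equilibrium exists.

Try creditworthy → collateral, subprime → no collateral:
  If types separate, collateral earns payment 373 and no collateral earns 294.
  Creditworthy: collateral gives 373 − 13 = 360; no collateral gives 294 − 19 = 275. No deviation. ✓
  Subprime: no collateral gives 294 − 20 = 274; collateral gives 373 − 88 = 285. Would deviate. ✗
Try creditworthy → no collateral, subprime → collateral:
  If types separate, no collateral earns payment 373 and collateral earns 294.
  Creditworthy: no collateral gives 373 − 19 = 354; collateral gives 294 − 13 = 281. No deviation. ✓
  Subprime: collateral gives 294 − 88 = 206; no collateral gives 373 − 20 = 353. Would deviate. ✗
Neither assignment is incentive-compatible.

None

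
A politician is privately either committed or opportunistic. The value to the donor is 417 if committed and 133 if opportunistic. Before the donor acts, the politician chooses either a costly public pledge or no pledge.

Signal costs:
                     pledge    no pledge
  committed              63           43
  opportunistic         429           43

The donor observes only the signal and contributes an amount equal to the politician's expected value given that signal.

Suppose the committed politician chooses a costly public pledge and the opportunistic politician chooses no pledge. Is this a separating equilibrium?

Under separation the donor infers type exactly: pledge → committed (pays 417), no pledge → opportunistic (pays 133).
Committed: pledge gives 417 − 63 = 354; no pledge gives 133 − 43 = 90. No deviation. ✓
Opportunistic: no pledge gives 133 − 43 = 90; pledge gives 417 − 429 = -12. No deviation. ✓
Both incentive constraints hold.

Yes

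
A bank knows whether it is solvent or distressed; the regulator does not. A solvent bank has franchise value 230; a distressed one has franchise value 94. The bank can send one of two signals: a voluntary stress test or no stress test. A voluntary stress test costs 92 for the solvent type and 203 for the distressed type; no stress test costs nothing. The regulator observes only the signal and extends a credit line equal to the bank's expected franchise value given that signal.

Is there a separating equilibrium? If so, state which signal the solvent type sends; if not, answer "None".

Try solvent → stress test, distressed → no stress test:
  If types separate, stress test earns payment 230 and no stress test earns 94.
  Solvent: stress test gives 230 − 92 = 138; no stress test gives 94 − 0 = 94. No deviation. ✓
  Distressed: no stress test gives 94 − 0 = 94; stress test gives 230 − 203 = 27. No deviation. ✓
Both hold — the solvent type sends stress test.

stress test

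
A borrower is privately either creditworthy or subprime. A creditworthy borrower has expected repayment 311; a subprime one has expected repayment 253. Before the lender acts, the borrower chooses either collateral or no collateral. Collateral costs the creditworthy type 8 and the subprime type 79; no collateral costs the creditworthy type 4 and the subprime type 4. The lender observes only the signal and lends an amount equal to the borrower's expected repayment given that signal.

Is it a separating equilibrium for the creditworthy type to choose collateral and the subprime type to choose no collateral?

If types separate, collateral earns payment 311 and no collateral earns 253.
Creditworthy: collateral gives 311 − 8 = 303; no collateral gives 253 − 4 = 249. No deviation. ✓
Subprime: no collateral gives 253 − 4 = 249; collateral gives 311 − 79 = 232. No deviation. ✓
Neither type gains from mimicking the other.

Yes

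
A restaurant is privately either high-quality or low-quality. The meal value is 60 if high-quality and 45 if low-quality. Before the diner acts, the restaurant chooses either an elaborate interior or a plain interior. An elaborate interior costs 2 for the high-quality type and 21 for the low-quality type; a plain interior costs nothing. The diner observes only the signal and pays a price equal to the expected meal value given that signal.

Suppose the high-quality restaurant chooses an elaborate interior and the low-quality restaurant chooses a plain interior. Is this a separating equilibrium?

Under separation the diner infers type exactly: elaborate interior → high-quality (pays 60), plain interior → low-quality (pays 45).
High-quality: elaborate interior gives 60 − 2 = 58; plain interior gives 45 − 0 = 45. No deviation. ✓
Low-quality: plain interior gives 45 − 0 = 45; elaborate interior gives 60 − 21 = 39. No deviation. ✓
Both incentive constraints hold.

Yes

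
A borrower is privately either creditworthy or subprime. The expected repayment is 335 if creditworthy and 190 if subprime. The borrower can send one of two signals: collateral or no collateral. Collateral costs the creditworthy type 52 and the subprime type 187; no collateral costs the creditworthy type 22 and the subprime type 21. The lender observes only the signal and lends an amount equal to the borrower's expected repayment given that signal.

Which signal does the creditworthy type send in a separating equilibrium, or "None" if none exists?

collateral

Try creditworthy → collateral, subprime → no collateral:
  Under separation the lender infers type exactly: collateral → creditworthy (pays 335), no collateral → subprime (pays 190).
  Creditworthy: collateral gives 335 − 52 = 283; no collateral gives 190 − 22 = 168. No deviation. ✓
  Subprime: no collateral gives 190 − 21 = 169; collateral gives 335 − 187 = 148. No deviation. ✓
Both hold — the creditworthy type sends collateral.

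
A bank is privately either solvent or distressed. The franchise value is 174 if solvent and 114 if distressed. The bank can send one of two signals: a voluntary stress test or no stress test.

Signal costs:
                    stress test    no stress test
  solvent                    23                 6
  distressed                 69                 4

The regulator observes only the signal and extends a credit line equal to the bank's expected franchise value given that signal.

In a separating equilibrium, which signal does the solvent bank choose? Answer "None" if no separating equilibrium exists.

stress test

Try solvent → stress test, distressed → no stress test:
  If types separate, stress test earns payment 174 and no stress test earns 114.
  Solvent: stress test gives 174 − 23 = 151; no stress test gives 114 − 6 = 108. No deviation. ✓
  Distressed: no stress test gives 114 − 4 = 110; stress test gives 174 − 69 = 105. No deviation. ✓
Both hold — the solvent type sends stress test.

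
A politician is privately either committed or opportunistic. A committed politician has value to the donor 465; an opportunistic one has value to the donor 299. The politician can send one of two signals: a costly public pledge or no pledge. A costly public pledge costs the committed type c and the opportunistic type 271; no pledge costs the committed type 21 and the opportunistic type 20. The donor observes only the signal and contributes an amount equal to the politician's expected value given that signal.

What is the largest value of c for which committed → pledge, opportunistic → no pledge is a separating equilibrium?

187

Under separation: pledge → committed (pays 465); no pledge → opportunistic (pays 299).
Opportunistic: 299 − 20 = 279 ≥ 465 − 271 = 194. Holds regardless of c. ✓
Committed: 465 − c ≥ 299 − 21, so c ≤ 465 − 278 = 187.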